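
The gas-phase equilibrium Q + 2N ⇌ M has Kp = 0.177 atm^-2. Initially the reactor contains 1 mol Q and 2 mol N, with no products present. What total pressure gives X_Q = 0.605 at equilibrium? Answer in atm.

P = 6.67 atm

Let X = conversion of Q (basis 1 mol Q); extent of reaction ξ = X.
Mole table: n_Q = 1 − X; n_N = 2 − 2X; n_M = X.
Total moles n_T = 3 − 2X.
Kp = p_M / (p_Q p_N^2) with p_i = (n_i/n_T)·P.
At X = 0.605: the mole-fraction product g(X) = Π y_i^ν_i = 7.863. Since Kp = g(X)·P^{-2}, P = (g/Kp)^(1/2) = (7.863/0.177)^(1/2) = 6.67 atm.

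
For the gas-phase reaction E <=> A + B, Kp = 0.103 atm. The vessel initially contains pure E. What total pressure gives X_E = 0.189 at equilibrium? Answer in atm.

P = 2.78 atm

Basis: 1 mol E initially; let X = conversion of E. Extent ξ = X.
Moles: n_E = 1 − X; n_A = X; n_B = X.
Summing: n_T = 1 + X.
Kp = p_A p_B / (p_E) with p_i = (n_i/n_T)·P.
At X = 0.189: the mole-fraction product g(X) = Π y_i^ν_i = 0.03704. Since Kp = g(X)·P^{1}, P = (Kp/g)^(1/1) = (0.103/0.03704)^(1/1) = 2.78 atm.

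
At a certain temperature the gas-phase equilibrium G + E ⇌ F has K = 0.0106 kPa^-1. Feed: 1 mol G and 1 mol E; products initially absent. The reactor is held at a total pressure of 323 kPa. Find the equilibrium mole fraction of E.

Let X = conversion of G (basis 1 mol G); extent of reaction ξ = X.
Species balance: n_G = 1 − X; n_E = 1 − X; n_F = X.
Summing: n_T = 2 − X.
y_i = n_i/n_T, p_i = y_i·P. K = p_F / (p_G p_E).
This yields a degree-2 equation in X; solving on (0,1), X = 0.525.
Then n_E = 0.475, n_T = 1.48, so y_E = 0.322.

y_E = 0.322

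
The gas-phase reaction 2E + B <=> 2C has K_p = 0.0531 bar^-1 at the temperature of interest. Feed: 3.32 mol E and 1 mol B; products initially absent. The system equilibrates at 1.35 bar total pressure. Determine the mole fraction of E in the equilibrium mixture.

Basis: 1 mol B initially; let X = conversion of B. Extent ξ = X.
Moles: n_E = 3.32 − 2X; n_B = 1 − X; n_C = 2X.
Total moles n_T = 4.32 − X.
With p_i = (n_i/n_T)P, K_p = p_C^2 / (p_E^2 p_B).
Equating to 0.0531 bar^-1 and solving on 0 < X < 1: X = 0.177.
Then n_E = 2.97, n_T = 4.14, so y_E = 0.716.

y_E = 0.716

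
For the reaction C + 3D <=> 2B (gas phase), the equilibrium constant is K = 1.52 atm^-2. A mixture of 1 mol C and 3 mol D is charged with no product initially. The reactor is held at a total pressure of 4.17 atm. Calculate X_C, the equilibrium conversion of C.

Let X = conversion of C (basis 1 mol C); extent of reaction ξ = X.
Mole table: n_C = 1 − X; n_D = 3 − 3X; n_B = 2X.
n_T = Σnᵢ = 4 − 2X.
y_i = n_i/n_T, p_i = y_i·P. K = p_B^2 / (p_C p_D^3).
Setting this equal to 1.52 atm^-2 and taking the physical root (0 < X < 1) gives X = 0.639.

X = 0.639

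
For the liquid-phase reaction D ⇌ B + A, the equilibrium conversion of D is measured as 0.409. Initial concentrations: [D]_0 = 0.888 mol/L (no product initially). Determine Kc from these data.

Let X = conversion of D.
Concentrations: [D] = 0.888 − 0.888X; [B] = 0.888X; [A] = 0.888X.
At X = 0.409: [D] = 0.525, [B] = 0.363, [A] = 0.363.
Kc = [B] [A] / ([D]) = 0.251 mol/L.

Kc = 0.251 mol/L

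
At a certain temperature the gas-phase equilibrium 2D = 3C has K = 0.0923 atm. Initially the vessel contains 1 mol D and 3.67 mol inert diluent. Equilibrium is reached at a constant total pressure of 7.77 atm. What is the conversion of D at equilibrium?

Let X = conversion of D (basis 1 mol D); extent of reaction ξ = 0.5X.
Species balance: n_D = 1 − X; n_C = 1.5X; n_I = 3.67 (inert).
n_T = Σnᵢ = 4.67 + 0.5X.
Mole fractions y_i = n_i/n_T; K = p_C^3 / (p_D^2) with p_i = y_i·P.
Setting this equal to 0.0923 atm and taking the physical root (0 < X < 1) gives X = 0.218.

X = 0.218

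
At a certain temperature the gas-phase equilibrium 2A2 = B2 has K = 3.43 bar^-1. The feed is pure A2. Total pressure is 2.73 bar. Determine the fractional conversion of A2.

X = 0.839

Take 1 mol A2 as basis and let X be its fractional conversion, so ξ = 0.5X.
Species balance: n_A2 = 1 − X; n_B2 = 0.5X.
Summing: n_T = 1 − 0.5X.
With p_i = (n_i/n_T)P, K = p_B2 / (p_A2^2).
Equating to 3.43 bar^-1 and solving on 0 < X < 1: X = 0.839.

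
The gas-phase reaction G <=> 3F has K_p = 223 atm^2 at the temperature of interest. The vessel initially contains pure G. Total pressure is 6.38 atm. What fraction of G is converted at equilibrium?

X = 0.704

Let X = conversion of G (basis 1 mol G); extent of reaction ξ = X.
Species balance: n_G = 1 − X; n_F = 3X.
Total moles n_T = 1 + 2X.
y_i = n_i/n_T, p_i = y_i·P. K_p = p_F^3 / (p_G).
Setting this equal to 223 atm^2 and taking the physical root (0 < X < 1) gives X = 0.704.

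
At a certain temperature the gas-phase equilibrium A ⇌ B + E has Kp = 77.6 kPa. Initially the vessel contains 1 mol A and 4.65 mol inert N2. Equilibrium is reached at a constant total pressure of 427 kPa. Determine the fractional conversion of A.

Take 1 mol A as basis and let X be its fractional conversion, so ξ = X.
At extent ξ: n_A = 1 − X; n_B = X; n_E = X; n_I = 4.65 (inert).
Summing: n_T = 5.65 + X.
Mole fractions y_i = n_i/n_T; Kp = p_B p_E / (p_A) with p_i = y_i·P.
Substituting and setting equal to 77.6 kPa gives a polynomial in X; the root in (0,1) is X = 0.641.

X = 0.641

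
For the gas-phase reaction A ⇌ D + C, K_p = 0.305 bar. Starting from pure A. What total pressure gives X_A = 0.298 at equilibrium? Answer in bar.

P = 3.13 bar

Let X = conversion of A (basis 1 mol A); extent of reaction ξ = X.
Species balance: n_A = 1 − X; n_D = X; n_C = X.
Total moles n_T = 1 + X.
K_p = p_D p_C / (p_A) with p_i = (n_i/n_T)·P.
At X = 0.298: the mole-fraction product g(X) = Π y_i^ν_i = 0.09746. Since K_p = g(X)·P^{1}, P = (K_p/g)^(1/1) = (0.305/0.09746)^(1/1) = 3.13 bar.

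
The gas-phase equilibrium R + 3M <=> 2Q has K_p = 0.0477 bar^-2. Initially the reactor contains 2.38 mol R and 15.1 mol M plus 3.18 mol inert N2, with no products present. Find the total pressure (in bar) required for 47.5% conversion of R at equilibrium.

Basis: 2.38 mol R initially; let X = conversion of R. Extent ξ = 2.38X.
Species balance: n_R = 2.38 − 2.38X; n_M = 15.1 − 7.14X; n_Q = 4.76X; n_I = 3.18 (inert).
n_T = Σnᵢ = 20.7 − 4.76X.
K_p = p_Q^2 / (p_R p_M^3) with p_i = (n_i/n_T)·P.
At X = 0.475: the mole-fraction product g(X) = Π y_i^ν_i = 0.8629. Since K_p = g(X)·P^{-2}, P = (g/K_p)^(1/2) = (0.8629/0.0477)^(1/2) = 4.25 bar.

P = 4.25 bar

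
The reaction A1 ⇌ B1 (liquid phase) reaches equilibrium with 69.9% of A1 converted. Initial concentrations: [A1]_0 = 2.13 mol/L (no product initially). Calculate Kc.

Let X = conversion of A1.
Concentrations: [A1] = 2.13 − 2.13X; [B1] = 2.13X.
At X = 0.699: [A1] = 0.641, [B1] = 1.49.
Kc = [B1] / ([A1]) = 2.32.

Kc = 2.32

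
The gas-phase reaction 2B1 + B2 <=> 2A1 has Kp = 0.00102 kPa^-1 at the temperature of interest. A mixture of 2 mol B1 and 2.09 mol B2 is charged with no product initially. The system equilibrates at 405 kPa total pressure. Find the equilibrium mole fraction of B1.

y_B1 = 0.367

Let X = conversion of B1 (basis 2 mol B1); extent of reaction ξ = X.
Moles: n_B1 = 2 − 2X; n_B2 = 2.09 − X; n_A1 = 2X.
Total moles n_T = 4.09 − X.
With p_i = (n_i/n_T)P, Kp = p_A1^2 / (p_B1^2 p_B2).
Setting this equal to 0.00102 kPa^-1 and taking the physical root (0 < X < 1) gives X = 0.306.
Then n_B1 = 1.39, n_T = 3.78, so y_B1 = 0.367.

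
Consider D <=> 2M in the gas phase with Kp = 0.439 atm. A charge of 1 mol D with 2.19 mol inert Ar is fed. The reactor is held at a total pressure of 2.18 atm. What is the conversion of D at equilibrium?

Take 1 mol D as basis and let X be its fractional conversion, so ξ = X.
Mole table: n_D = 1 − X; n_M = 2X; n_I = 2.19 (inert).
Total moles n_T = 3.19 + X.
Mole fractions y_i = n_i/n_T; Kp = p_M^2 / (p_D) with p_i = y_i·P.
Substituting and setting equal to 0.439 atm gives a polynomial in X; the root in (0,1) is X = 0.342.

X = 0.342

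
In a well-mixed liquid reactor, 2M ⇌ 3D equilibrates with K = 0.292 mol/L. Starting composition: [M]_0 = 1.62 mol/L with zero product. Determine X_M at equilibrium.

Let X = conversion of M; extent ξ = 1.62X/2 mol/L.
Concentrations: [M] = 1.62 − 1.62X; [D] = 2.43X.
K = [D]^3 / ([M]^2).
Solving K = 0.292 for X ∈ (0,1): X = 0.298.

X = 0.298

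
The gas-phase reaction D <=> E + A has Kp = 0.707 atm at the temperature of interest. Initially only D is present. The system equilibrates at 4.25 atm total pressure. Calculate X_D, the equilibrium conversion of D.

Let X = conversion of D (basis 1 mol D); extent of reaction ξ = X.
At extent ξ: n_D = 1 − X; n_E = X; n_A = X.
Summing: n_T = 1 + X.
Mole fractions y_i = n_i/n_T; Kp = p_E p_A / (p_D) with p_i = y_i·P.
This yields a degree-2 equation in X; solving on (0,1), X = 0.378.

X = 0.378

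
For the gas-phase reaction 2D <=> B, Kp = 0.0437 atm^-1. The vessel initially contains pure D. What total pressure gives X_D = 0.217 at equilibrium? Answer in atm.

Let X = conversion of D (basis 1 mol D); extent of reaction ξ = 0.5X.
At extent ξ: n_D = 1 − X; n_B = 0.5X.
Summing: n_T = 1 − 0.5X.
Kp = p_B / (p_D^2) with p_i = (n_i/n_T)·P.
At X = 0.217: the mole-fraction product g(X) = Π y_i^ν_i = 0.1578. Since Kp = g(X)·P^{-1}, P = (g/Kp)^(1/1) = (0.1578/0.0437)^(1/1) = 3.61 atm.

P = 3.61 atm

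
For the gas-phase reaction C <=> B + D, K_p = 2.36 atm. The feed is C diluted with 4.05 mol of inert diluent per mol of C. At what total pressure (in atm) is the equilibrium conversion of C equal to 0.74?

Let X = conversion of C (basis 1 mol C); extent of reaction ξ = X.
Moles: n_C = 1 − X; n_B = X; n_D = X; n_I = 4.05 (inert).
Total moles n_T = 5.05 + X.
K_p = p_B p_D / (p_C) with p_i = (n_i/n_T)·P.
At X = 0.74: the mole-fraction product g(X) = Π y_i^ν_i = 0.3638. Since K_p = g(X)·P^{1}, P = (K_p/g)^(1/1) = (2.36/0.3638)^(1/1) = 6.49 atm.

P = 6.49 atm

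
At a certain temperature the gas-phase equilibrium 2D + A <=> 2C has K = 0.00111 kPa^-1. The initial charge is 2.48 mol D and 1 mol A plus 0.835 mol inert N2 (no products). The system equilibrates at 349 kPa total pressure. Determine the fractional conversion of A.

Let X = conversion of A (basis 1 mol A); extent of reaction ξ = X.
At extent ξ: n_D = 2.48 − 2X; n_A = 1 − X; n_C = 2X; n_I = 0.835 (inert).
n_T = Σnᵢ = 4.31 − X.
Mole fractions y_i = n_i/n_T; K = p_C^2 / (p_D^2 p_A) with p_i = y_i·P.
Setting this equal to 0.00111 kPa^-1 and taking the physical root (0 < X < 1) gives X = 0.260.

X = 0.260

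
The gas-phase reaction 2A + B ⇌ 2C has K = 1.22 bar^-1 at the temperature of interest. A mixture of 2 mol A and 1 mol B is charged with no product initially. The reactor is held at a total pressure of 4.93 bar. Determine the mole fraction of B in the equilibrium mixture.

Let X = conversion of A (basis 2 mol A); extent of reaction ξ = X.
Mole table: n_A = 2 − 2X; n_B = 1 − X; n_C = 2X.
Summing: n_T = 3 − X.
y_i = n_i/n_T, p_i = y_i·P. K = p_C^2 / (p_A^2 p_B).
This yields a degree-3 equation in X; solving on (0,1), X = 0.519.
Then n_B = 0.481, n_T = 2.48, so y_B = 0.194.

y_B = 0.194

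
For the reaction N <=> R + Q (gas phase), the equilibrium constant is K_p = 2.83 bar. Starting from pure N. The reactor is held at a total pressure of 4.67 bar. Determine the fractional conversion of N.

Take 1 mol N as basis and let X be its fractional conversion, so ξ = X.
Species balance: n_N = 1 − X; n_R = X; n_Q = X.
n_T = Σnᵢ = 1 + X.
With p_i = (n_i/n_T)P, K_p = p_R p_Q / (p_N).
Equating to 2.83 bar and solving on 0 < X < 1: X = 0.614.

X = 0.614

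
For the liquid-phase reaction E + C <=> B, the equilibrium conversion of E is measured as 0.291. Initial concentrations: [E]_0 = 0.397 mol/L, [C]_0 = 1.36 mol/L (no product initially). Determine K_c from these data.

K_c = 0.33 L/mol

Let X = conversion of E.
Concentrations: [E] = 0.397 − 0.397X; [C] = 1.36 − 0.397X; [B] = 0.397X.
At X = 0.291: [E] = 0.281, [C] = 1.24, [B] = 0.116.
K_c = [B] / ([E] [C]) = 0.33 L/mol.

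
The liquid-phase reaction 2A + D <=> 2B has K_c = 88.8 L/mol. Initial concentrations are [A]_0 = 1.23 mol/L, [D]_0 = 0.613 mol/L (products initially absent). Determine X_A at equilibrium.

X = 0.776

Let X = conversion of A; extent ξ = 1.23X/2 mol/L.
Concentrations: [A] = 1.23 − 1.23X; [D] = 0.613 − 0.615X; [B] = 1.23X.
K_c = [B]^2 / ([A]^2 [D]).
Setting equal to 88.8 and solving for X on (0,1) gives X = 0.776.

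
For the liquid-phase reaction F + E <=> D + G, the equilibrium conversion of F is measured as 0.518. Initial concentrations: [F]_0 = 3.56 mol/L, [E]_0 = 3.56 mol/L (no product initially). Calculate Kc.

Kc = 1.15

Let X = conversion of F.
Concentrations: [F] = 3.56 − 3.56X; [E] = 3.56 − 3.56X; [D] = 3.56X; [G] = 3.56X.
At X = 0.518: [F] = 1.72, [E] = 1.72, [D] = 1.84, [G] = 1.84.
Kc = [D] [G] / ([F] [E]) = 1.15.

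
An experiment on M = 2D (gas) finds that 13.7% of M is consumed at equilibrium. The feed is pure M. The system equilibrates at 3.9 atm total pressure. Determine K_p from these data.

Let X = conversion of M (basis 1 mol M); extent of reaction ξ = X.
At extent ξ: n_M = 1 − X; n_D = 2X.
Summing: n_T = 1 + X.
At X = 0.137: n_M = 0.863, n_D = 0.274, n_T = 1.14.
p_i = (n_i/n_T)·P. K_p = p_D^2 / (p_M) = 0.298 atm.

K_p = 0.298 atm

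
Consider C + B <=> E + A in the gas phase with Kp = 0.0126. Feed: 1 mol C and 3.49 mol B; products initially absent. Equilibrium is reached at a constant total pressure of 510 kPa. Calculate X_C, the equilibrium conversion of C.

X = 0.184

Let X = conversion of C (basis 1 mol C); extent of reaction ξ = X.
Mole table: n_C = 1 − X; n_B = 3.49 − X; n_E = X; n_A = X.
n_T stays at 4.49 (no change in mole number).
y_i = n_i/n_T, p_i = y_i·P. Kp = p_E p_A / (p_C p_B).
Substituting and setting equal to 0.0126 gives a polynomial in X; the root in (0,1) is X = 0.184.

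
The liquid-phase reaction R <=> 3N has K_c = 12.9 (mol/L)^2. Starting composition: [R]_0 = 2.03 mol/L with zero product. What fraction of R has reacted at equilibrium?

Let X = conversion of R; extent ξ = 2.03·X mol/L.
Concentrations: [R] = 2.03 − 2.03X; [N] = 6.09X.
K_c = [N]^3 / ([R]).
Solving K_c = 12.9 for X ∈ (0,1): X = 0.409.

X = 0.409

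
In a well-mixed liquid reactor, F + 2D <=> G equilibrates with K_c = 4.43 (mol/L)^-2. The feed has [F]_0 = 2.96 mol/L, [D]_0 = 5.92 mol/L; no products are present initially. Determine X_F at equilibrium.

X = 0.825

Let X = conversion of F; extent ξ = 2.96·X mol/L.
Concentrations: [F] = 2.96 − 2.96X; [D] = 5.92 − 5.92X; [G] = 2.96X.
K_c = [G] / ([F] [D]^2).
Solving K_c = 4.43 for X ∈ (0,1): X = 0.825.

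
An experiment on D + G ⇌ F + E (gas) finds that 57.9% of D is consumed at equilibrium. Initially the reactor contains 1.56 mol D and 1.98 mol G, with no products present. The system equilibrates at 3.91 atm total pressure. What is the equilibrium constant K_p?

K_p = 1.15

Basis: 1.56 mol D initially; let X = conversion of D. Extent ξ = 1.56X.
Moles: n_D = 1.56 − 1.56X; n_G = 1.98 − 1.56X; n_F = 1.56X; n_E = 1.56X.
Total moles n_T = 3.54 (Δν = 0, constant).
At X = 0.579: n_D = 0.657, n_G = 1.08, n_F = 0.903, n_E = 0.903, n_T = 3.54.
p_i = (n_i/n_T)·P. K_p = p_F p_E / (p_D p_G) = 1.15.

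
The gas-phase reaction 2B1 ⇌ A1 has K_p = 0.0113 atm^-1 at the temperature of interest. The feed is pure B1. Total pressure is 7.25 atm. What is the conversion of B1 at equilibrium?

Basis: 1 mol B1 initially; let X = conversion of B1. Extent ξ = 0.5X.
Species balance: n_B1 = 1 − X; n_A1 = 0.5X.
Summing: n_T = 1 − 0.5X.
Mole fractions y_i = n_i/n_T; K_p = p_A1 / (p_B1^2) with p_i = y_i·P.
This yields a degree-2 equation in X; solving on (0,1), X = 0.132.

X = 0.132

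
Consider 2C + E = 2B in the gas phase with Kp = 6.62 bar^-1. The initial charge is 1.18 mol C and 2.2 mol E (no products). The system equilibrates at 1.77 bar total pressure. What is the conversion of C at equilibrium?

Take 1.18 mol C as basis and let X be its fractional conversion, so ξ = 0.59X.
Species balance: n_C = 1.18 − 1.18X; n_E = 2.2 − 0.59X; n_B = 1.18X.
Total moles n_T = 3.38 − 0.59X.
Mole fractions y_i = n_i/n_T; Kp = p_B^2 / (p_C^2 p_E) with p_i = y_i·P.
Equating to 6.62 bar^-1 and solving on 0 < X < 1: X = 0.726.

X = 0.726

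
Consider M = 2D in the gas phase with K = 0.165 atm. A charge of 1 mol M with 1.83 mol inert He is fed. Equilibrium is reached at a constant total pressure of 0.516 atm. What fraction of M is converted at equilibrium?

X = 0.395

Take 1 mol M as basis and let X be its fractional conversion, so ξ = X.
Species balance: n_M = 1 − X; n_D = 2X; n_I = 1.83 (inert).
n_T = Σnᵢ = 2.83 + X.
y_i = n_i/n_T, p_i = y_i·P. K = p_D^2 / (p_M).
Substituting and setting equal to 0.165 atm gives a polynomial in X; the root in (0,1) is X = 0.395.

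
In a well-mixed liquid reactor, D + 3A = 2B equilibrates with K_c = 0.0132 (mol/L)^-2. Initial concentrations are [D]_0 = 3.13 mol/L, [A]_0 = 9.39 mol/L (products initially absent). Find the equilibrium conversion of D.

Let X = conversion of D; extent ξ = 3.13·X mol/L.
Concentrations: [D] = 3.13 − 3.13X; [A] = 9.39 − 9.39X; [B] = 6.26X.
K_c = [B]^2 / ([D] [A]^3).
Solving K_c = 0.0132 for X ∈ (0,1): X = 0.370.

X = 0.370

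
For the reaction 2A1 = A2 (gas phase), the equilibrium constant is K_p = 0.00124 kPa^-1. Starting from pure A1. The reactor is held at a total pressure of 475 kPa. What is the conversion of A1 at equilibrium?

X = 0.454

Let X = conversion of A1 (basis 1 mol A1); extent of reaction ξ = 0.5X.
Moles: n_A1 = 1 − X; n_A2 = 0.5X.
n_T = Σnᵢ = 1 − 0.5X.
y_i = n_i/n_T, p_i = y_i·P. K_p = p_A2 / (p_A1^2).
Equating to 0.00124 kPa^-1 and solving on 0 < X < 1: X = 0.454.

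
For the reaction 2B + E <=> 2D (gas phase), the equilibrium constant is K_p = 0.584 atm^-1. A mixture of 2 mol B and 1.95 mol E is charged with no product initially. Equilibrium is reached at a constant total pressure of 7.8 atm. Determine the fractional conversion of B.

X = 0.577

Let X = conversion of B (basis 2 mol B); extent of reaction ξ = X.
Mole table: n_B = 2 − 2X; n_E = 1.95 − X; n_D = 2X.
n_T = Σnᵢ = 3.95 − X.
With p_i = (n_i/n_T)P, K_p = p_D^2 / (p_B^2 p_E).
Setting this equal to 0.584 atm^-1 and taking the physical root (0 < X < 1) gives X = 0.577.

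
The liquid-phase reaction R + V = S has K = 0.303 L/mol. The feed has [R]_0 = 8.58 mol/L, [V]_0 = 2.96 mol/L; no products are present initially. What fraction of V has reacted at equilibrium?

X = 0.667

Let X = conversion of V; extent ξ = 2.96·X mol/L.
Concentrations: [R] = 8.58 − 2.96X; [V] = 2.96 − 2.96X; [S] = 2.96X.
K = [S] / ([R] [V]).
Solving K = 0.303 for X ∈ (0,1): X = 0.667.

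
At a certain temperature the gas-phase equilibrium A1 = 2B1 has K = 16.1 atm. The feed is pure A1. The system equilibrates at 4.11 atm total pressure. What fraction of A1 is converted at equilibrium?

Take 1 mol A1 as basis and let X be its fractional conversion, so ξ = X.
Moles: n_A1 = 1 − X; n_B1 = 2X.
Summing: n_T = 1 + X.
With p_i = (n_i/n_T)P, K = p_B1^2 / (p_A1).
Equating to 16.1 atm and solving on 0 < X < 1: X = 0.703.

X = 0.703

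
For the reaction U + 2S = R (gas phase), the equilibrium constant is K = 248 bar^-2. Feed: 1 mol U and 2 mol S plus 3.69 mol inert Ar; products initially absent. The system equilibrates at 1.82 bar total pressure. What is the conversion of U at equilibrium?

X = 0.815

Take 1 mol U as basis and let X be its fractional conversion, so ξ = X.
At extent ξ: n_U = 1 − X; n_S = 2 − 2X; n_R = X; n_I = 3.69 (inert).
n_T = Σnᵢ = 6.69 − 2X.
Mole fractions y_i = n_i/n_T; K = p_R / (p_U p_S^2) with p_i = y_i·P.
Setting this equal to 248 bar^-2 and taking the physical root (0 < X < 1) gives X = 0.815.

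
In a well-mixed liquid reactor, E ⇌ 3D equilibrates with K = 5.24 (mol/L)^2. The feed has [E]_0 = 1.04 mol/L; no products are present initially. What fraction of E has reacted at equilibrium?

Let X = conversion of E; extent ξ = 1.04·X mol/L.
Concentrations: [E] = 1.04 − 1.04X; [D] = 3.12X.
K = [D]^3 / ([E]).
Equating to 5.24 (mol/L)^2: the physical root is X = 0.459.

X = 0.459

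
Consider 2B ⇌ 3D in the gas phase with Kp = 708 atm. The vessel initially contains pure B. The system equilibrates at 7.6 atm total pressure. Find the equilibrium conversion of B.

Take 1 mol B as basis and let X be its fractional conversion, so ξ = 0.5X.
At extent ξ: n_B = 1 − X; n_D = 1.5X.
n_T = Σnᵢ = 1 + 0.5X.
y_i = n_i/n_T, p_i = y_i·P. Kp = p_D^3 / (p_B^2).
Equating to 708 atm and solving on 0 < X < 1: X = 0.871.

X = 0.871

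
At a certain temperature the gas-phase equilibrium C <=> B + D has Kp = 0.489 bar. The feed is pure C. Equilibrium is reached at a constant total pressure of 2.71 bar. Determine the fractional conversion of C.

X = 0.391

Take 1 mol C as basis and let X be its fractional conversion, so ξ = X.
Moles: n_C = 1 − X; n_B = X; n_D = X.
Summing: n_T = 1 + X.
y_i = n_i/n_T, p_i = y_i·P. Kp = p_B p_D / (p_C).
Equating to 0.489 bar and solving on 0 < X < 1: X = 0.391.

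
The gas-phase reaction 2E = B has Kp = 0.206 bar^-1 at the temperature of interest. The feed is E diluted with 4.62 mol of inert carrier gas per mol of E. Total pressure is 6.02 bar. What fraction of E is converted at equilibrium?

Take 1 mol E as basis and let X be its fractional conversion, so ξ = 0.5X.
Mole table: n_E = 1 − X; n_B = 0.5X; n_I = 4.62 (inert).
Summing: n_T = 5.62 − 0.5X.
Mole fractions y_i = n_i/n_T; Kp = p_B / (p_E^2) with p_i = y_i·P.
This yields a degree-2 equation in X; solving on (0,1), X = 0.252.

X = 0.252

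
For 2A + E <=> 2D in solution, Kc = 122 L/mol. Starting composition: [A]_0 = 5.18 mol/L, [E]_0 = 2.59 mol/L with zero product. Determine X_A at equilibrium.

X = 0.867

Let X = conversion of A; extent ξ = 5.18X/2 mol/L.
Concentrations: [A] = 5.18 − 5.18X; [E] = 2.59 − 2.59X; [D] = 5.18X.
Kc = [D]^2 / ([A]^2 [E]).
Setting equal to 122 and solving for X on (0,1) gives X = 0.867.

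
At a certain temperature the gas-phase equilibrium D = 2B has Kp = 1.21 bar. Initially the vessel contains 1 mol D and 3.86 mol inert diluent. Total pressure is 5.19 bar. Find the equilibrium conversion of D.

Take 1 mol D as basis and let X be its fractional conversion, so ξ = X.
At extent ξ: n_D = 1 − X; n_B = 2X; n_I = 3.86 (inert).
Total moles n_T = 4.86 + X.
With p_i = (n_i/n_T)P, Kp = p_B^2 / (p_D).
This yields a degree-2 equation in X; solving on (0,1), X = 0.422.

X = 0.422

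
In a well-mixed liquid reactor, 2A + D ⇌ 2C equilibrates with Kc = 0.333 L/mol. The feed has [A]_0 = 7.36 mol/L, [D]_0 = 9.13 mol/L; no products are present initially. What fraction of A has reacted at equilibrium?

X = 0.603

Let X = conversion of A; extent ξ = 7.36X/2 mol/L.
Concentrations: [A] = 7.36 − 7.36X; [D] = 9.13 − 3.68X; [C] = 7.36X.
Kc = [C]^2 / ([A]^2 [D]).
This equals 0.333 at X = 0.603 (the root in 0 < X < 1).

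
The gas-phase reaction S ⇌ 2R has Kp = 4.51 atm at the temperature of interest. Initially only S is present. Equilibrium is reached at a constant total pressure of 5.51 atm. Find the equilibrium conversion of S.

Take 1 mol S as basis and let X be its fractional conversion, so ξ = X.
At extent ξ: n_S = 1 − X; n_R = 2X.
Summing: n_T = 1 + X.
y_i = n_i/n_T, p_i = y_i·P. Kp = p_R^2 / (p_S).
This yields a degree-2 equation in X; solving on (0,1), X = 0.412.

X = 0.412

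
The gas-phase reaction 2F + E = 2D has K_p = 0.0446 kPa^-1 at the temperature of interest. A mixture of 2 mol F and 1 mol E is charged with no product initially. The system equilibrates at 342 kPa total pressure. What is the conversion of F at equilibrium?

X = 0.612

Let X = conversion of F (basis 2 mol F); extent of reaction ξ = X.
At extent ξ: n_F = 2 − 2X; n_E = 1 − X; n_D = 2X.
n_T = Σnᵢ = 3 − X.
y_i = n_i/n_T, p_i = y_i·P. K_p = p_D^2 / (p_F^2 p_E).
Setting this equal to 0.0446 kPa^-1 and taking the physical root (0 < X < 1) gives X = 0.612.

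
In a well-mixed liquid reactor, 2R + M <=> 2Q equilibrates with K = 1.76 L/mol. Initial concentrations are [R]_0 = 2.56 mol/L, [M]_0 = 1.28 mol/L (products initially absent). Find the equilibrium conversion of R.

X = 0.512

Let X = conversion of R; extent ξ = 2.56X/2 mol/L.
Concentrations: [R] = 2.56 − 2.56X; [M] = 1.28 − 1.28X; [Q] = 2.56X.
K = [Q]^2 / ([R]^2 [M]).
Setting equal to 1.76 and solving for X on (0,1) gives X = 0.512.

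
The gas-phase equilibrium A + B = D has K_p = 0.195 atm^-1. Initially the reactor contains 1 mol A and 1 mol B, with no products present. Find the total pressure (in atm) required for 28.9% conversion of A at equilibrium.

P = 5.02 atm

Let X = conversion of A (basis 1 mol A); extent of reaction ξ = X.
Moles: n_A = 1 − X; n_B = 1 − X; n_D = X.
Summing: n_T = 2 − X.
K_p = p_D / (p_A p_B) with p_i = (n_i/n_T)·P.
At X = 0.289: the mole-fraction product g(X) = Π y_i^ν_i = 0.9782. Since K_p = g(X)·P^{-1}, P = (g/K_p)^(1/1) = (0.9782/0.195)^(1/1) = 5.02 atm.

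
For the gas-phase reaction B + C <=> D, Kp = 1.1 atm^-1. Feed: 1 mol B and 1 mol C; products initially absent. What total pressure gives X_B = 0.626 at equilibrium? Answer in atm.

Basis: 1 mol B initially; let X = conversion of B. Extent ξ = X.
Moles: n_B = 1 − X; n_C = 1 − X; n_D = X.
n_T = Σnᵢ = 2 − X.
Kp = p_D / (p_B p_C) with p_i = (n_i/n_T)·P.
At X = 0.626: the mole-fraction product g(X) = Π y_i^ν_i = 6.149. Since Kp = g(X)·P^{-1}, P = (g/Kp)^(1/1) = (6.149/1.1)^(1/1) = 5.59 atm.

P = 5.59 atm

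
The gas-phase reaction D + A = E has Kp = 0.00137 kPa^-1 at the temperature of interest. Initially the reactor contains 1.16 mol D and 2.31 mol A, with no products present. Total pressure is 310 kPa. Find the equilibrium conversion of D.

Take 1.16 mol D as basis and let X be its fractional conversion, so ξ = 1.16X.
Moles: n_D = 1.16 − 1.16X; n_A = 2.31 − 1.16X; n_E = 1.16X.
Total moles n_T = 3.47 − 1.16X.
With p_i = (n_i/n_T)P, Kp = p_E / (p_D p_A).
Setting this equal to 0.00137 kPa^-1 and taking the physical root (0 < X < 1) gives X = 0.214.

X = 0.214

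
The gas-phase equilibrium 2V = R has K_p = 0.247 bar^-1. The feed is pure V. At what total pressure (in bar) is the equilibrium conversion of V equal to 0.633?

P = 6.5 bar

Let X = conversion of V (basis 1 mol V); extent of reaction ξ = 0.5X.
At extent ξ: n_V = 1 − X; n_R = 0.5X.
n_T = Σnᵢ = 1 − 0.5X.
K_p = p_R / (p_V^2) with p_i = (n_i/n_T)·P.
At X = 0.633: the mole-fraction product g(X) = Π y_i^ν_i = 1.606. Since K_p = g(X)·P^{-1}, P = (g/K_p)^(1/1) = (1.606/0.247)^(1/1) = 6.5 bar.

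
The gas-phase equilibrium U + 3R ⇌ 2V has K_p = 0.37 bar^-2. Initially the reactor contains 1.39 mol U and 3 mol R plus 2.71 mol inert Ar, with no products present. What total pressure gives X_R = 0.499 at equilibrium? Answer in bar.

P = 5.76 bar

Take 3 mol R as basis and let X be its fractional conversion, so ξ = X.
At extent ξ: n_U = 1.39 − X; n_R = 3 − 3X; n_V = 2X; n_I = 2.71 (inert).
Total moles n_T = 7.1 − 2X.
K_p = p_V^2 / (p_U p_R^3) with p_i = (n_i/n_T)·P.
At X = 0.499: the mole-fraction product g(X) = Π y_i^ν_i = 12.26. Since K_p = g(X)·P^{-2}, P = (g/K_p)^(1/2) = (12.26/0.37)^(1/2) = 5.76 bar.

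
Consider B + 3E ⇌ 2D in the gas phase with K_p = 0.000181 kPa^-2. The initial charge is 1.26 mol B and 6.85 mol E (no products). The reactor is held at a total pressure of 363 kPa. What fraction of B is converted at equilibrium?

Basis: 1.26 mol B initially; let X = conversion of B. Extent ξ = 1.26X.
Moles: n_B = 1.26 − 1.26X; n_E = 6.85 − 3.78X; n_D = 2.52X.
n_T = Σnᵢ = 8.11 − 2.52X.
y_i = n_i/n_T, p_i = y_i·P. K_p = p_D^2 / (p_B p_E^3).
This yields a degree-4 equation in X; solving on (0,1), X = 0.874.

X = 0.874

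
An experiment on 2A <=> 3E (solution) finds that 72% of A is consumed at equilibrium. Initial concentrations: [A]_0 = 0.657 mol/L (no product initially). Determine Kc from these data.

Kc = 10.6 mol/L

Let X = conversion of A.
Concentrations: [A] = 0.657 − 0.657X; [E] = 0.986X.
At X = 0.72: [A] = 0.184, [E] = 0.71.
Kc = [E]^3 / ([A]^2) = 10.6 mol/L.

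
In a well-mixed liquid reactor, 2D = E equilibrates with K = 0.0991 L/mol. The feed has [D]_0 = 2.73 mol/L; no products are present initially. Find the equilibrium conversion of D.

Let X = conversion of D; extent ξ = 2.73X/2 mol/L.
Concentrations: [D] = 2.73 − 2.73X; [E] = 1.36X.
K = [E] / ([D]^2).
This equals 0.0991 at X = 0.280 (the root in 0 < X < 1).

X = 0.280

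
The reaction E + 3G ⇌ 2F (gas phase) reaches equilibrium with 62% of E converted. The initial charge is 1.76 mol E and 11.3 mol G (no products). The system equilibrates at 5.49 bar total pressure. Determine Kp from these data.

Kp = 0.0541 bar^-2

Take 1.76 mol E as basis and let X be its fractional conversion, so ξ = 1.76X.
At extent ξ: n_E = 1.76 − 1.76X; n_G = 11.3 − 5.28X; n_F = 3.52X.
Total moles n_T = 13.1 − 3.52X.
At X = 0.62: n_E = 0.669, n_G = 8.03, n_F = 2.18, n_T = 10.9.
p_i = (n_i/n_T)·P. Kp = p_F^2 / (p_E p_G^3) = 0.0541 bar^-2.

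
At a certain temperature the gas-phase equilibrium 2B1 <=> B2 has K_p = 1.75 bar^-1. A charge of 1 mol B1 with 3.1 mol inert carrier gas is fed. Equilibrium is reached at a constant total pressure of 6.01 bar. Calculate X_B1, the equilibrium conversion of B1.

X = 0.657

Let X = conversion of B1 (basis 1 mol B1); extent of reaction ξ = 0.5X.
Mole table: n_B1 = 1 − X; n_B2 = 0.5X; n_I = 3.1 (inert).
n_T = Σnᵢ = 4.1 − 0.5X.
With p_i = (n_i/n_T)P, K_p = p_B2 / (p_B1^2).
Substituting and setting equal to 1.75 bar^-1 gives a polynomial in X; the root in (0,1) is X = 0.657.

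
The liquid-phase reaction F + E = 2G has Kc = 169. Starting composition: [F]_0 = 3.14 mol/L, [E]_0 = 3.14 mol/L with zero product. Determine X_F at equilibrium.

Let X = conversion of F; extent ξ = 3.14·X mol/L.
Concentrations: [F] = 3.14 − 3.14X; [E] = 3.14 − 3.14X; [G] = 6.28X.
Kc = [G]^2 / ([F] [E]).
Equating to 169: the physical root is X = 0.867.

X = 0.867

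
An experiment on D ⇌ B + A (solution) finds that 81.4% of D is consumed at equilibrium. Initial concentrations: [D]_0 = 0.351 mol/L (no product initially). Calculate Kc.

Kc = 1.25 mol/L

Let X = conversion of D.
Concentrations: [D] = 0.351 − 0.351X; [B] = 0.351X; [A] = 0.351X.
At X = 0.814: [D] = 0.0653, [B] = 0.286, [A] = 0.286.
Kc = [B] [A] / ([D]) = 1.25 mol/L.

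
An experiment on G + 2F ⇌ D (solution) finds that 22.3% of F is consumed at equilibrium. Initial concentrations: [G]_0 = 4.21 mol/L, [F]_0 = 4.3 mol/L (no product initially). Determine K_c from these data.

K_c = 0.0115 (mol/L)^-2

Let X = conversion of F.
Concentrations: [G] = 4.21 − 2.15X; [F] = 4.3 − 4.3X; [D] = 2.15X.
At X = 0.223: [G] = 3.73, [F] = 3.34, [D] = 0.479.
K_c = [D] / ([G] [F]^2) = 0.0115 (mol/L)^-2.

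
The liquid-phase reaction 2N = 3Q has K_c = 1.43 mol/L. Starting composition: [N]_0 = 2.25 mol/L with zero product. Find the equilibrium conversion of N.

X = 0.405

Let X = conversion of N; extent ξ = 2.25X/2 mol/L.
Concentrations: [N] = 2.25 − 2.25X; [Q] = 3.38X.
K_c = [Q]^3 / ([N]^2).
This equals 1.43 at X = 0.405 (the root in 0 < X < 1).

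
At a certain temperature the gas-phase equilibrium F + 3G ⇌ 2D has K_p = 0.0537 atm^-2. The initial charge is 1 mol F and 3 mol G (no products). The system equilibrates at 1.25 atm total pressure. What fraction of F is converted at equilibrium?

Let X = conversion of F (basis 1 mol F); extent of reaction ξ = X.
Species balance: n_F = 1 − X; n_G = 3 − 3X; n_D = 2X.
Total moles n_T = 4 − 2X.
y_i = n_i/n_T, p_i = y_i·P. K_p = p_D^2 / (p_F p_G^3).
Setting this equal to 0.0537 atm^-2 and taking the physical root (0 < X < 1) gives X = 0.148.

X = 0.148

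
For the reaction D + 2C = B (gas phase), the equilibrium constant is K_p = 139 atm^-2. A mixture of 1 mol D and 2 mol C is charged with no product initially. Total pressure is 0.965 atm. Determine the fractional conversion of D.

Let X = conversion of D (basis 1 mol D); extent of reaction ξ = X.
Species balance: n_D = 1 − X; n_C = 2 − 2X; n_B = X.
n_T = Σnᵢ = 3 − 2X.
Mole fractions y_i = n_i/n_T; K_p = p_B / (p_D p_C^2) with p_i = y_i·P.
Setting this equal to 139 atm^-2 and taking the physical root (0 < X < 1) gives X = 0.860.

X = 0.860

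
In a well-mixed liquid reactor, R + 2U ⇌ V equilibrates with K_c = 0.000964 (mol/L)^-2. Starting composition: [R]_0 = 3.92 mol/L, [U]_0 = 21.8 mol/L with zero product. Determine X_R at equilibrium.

Let X = conversion of R; extent ξ = 3.92·X mol/L.
Concentrations: [R] = 3.92 − 3.92X; [U] = 21.8 − 7.84X; [V] = 3.92X.
K_c = [V] / ([R] [U]^2).
This equals 0.000964 at X = 0.272 (the root in 0 < X < 1).

X = 0.272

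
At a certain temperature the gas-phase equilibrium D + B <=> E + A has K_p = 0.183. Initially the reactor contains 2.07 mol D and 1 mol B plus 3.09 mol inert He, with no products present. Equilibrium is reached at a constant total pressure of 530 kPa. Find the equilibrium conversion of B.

X = 0.419

Let X = conversion of B (basis 1 mol B); extent of reaction ξ = X.
Species balance: n_D = 2.07 − X; n_B = 1 − X; n_E = X; n_A = X; n_I = 3.09 (inert).
n_T stays at 6.16 (no change in mole number).
With p_i = (n_i/n_T)P, K_p = p_E p_A / (p_D p_B).
Equating to 0.183 and solving on 0 < X < 1: X = 0.419.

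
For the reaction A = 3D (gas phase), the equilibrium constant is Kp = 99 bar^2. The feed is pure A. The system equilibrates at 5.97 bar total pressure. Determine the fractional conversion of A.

X = 0.586

Basis: 1 mol A initially; let X = conversion of A. Extent ξ = X.
Moles: n_A = 1 − X; n_D = 3X.
Summing: n_T = 1 + 2X.
With p_i = (n_i/n_T)P, Kp = p_D^3 / (p_A).
This yields a degree-3 equation in X; solving on (0,1), X = 0.586.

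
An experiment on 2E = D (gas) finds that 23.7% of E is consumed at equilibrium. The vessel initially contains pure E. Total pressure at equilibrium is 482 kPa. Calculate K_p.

Take 1 mol E as basis and let X be its fractional conversion, so ξ = 0.5X.
At extent ξ: n_E = 1 − X; n_D = 0.5X.
Summing: n_T = 1 − 0.5X.
At X = 0.237: n_E = 0.763, n_D = 0.118, n_T = 0.881.
p_i = (n_i/n_T)·P. K_p = p_D / (p_E^2) = 0.000372 kPa^-1.

K_p = 0.000372 kPa^-1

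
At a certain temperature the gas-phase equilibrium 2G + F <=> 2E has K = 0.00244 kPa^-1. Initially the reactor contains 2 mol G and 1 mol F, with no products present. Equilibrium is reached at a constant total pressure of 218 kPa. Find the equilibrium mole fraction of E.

Basis: 2 mol G initially; let X = conversion of G. Extent ξ = X.
Mole table: n_G = 2 − 2X; n_F = 1 − X; n_E = 2X.
n_T = Σnᵢ = 3 − X.
With p_i = (n_i/n_T)P, K = p_E^2 / (p_G^2 p_F).
This yields a degree-3 equation in X; solving on (0,1), X = 0.274.
Then n_E = 0.547, n_T = 2.73, so y_E = 0.201.

y_E = 0.201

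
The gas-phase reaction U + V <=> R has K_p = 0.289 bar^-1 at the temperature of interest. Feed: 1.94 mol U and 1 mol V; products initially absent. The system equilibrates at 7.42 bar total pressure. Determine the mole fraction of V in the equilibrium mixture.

Basis: 1 mol V initially; let X = conversion of V. Extent ξ = X.
Species balance: n_U = 1.94 − X; n_V = 1 − X; n_R = X.
Total moles n_T = 2.94 − X.
With p_i = (n_i/n_T)P, K_p = p_R / (p_U p_V).
Setting this equal to 0.289 bar^-1 and taking the physical root (0 < X < 1) gives X = 0.555.
Then n_V = 0.445, n_T = 2.39, so y_V = 0.187.

y_V = 0.187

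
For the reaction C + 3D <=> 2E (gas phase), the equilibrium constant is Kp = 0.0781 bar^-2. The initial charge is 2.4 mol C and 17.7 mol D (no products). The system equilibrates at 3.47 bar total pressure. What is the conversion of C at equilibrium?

Basis: 2.4 mol C initially; let X = conversion of C. Extent ξ = 2.4X.
Mole table: n_C = 2.4 − 2.4X; n_D = 17.7 − 7.2X; n_E = 4.8X.
n_T = Σnᵢ = 20.1 − 4.8X.
Mole fractions y_i = n_i/n_T; Kp = p_E^2 / (p_C p_D^3) with p_i = y_i·P.
Substituting and setting equal to 0.0781 bar^-2 gives a polynomial in X; the root in (0,1) is X = 0.581.

X = 0.581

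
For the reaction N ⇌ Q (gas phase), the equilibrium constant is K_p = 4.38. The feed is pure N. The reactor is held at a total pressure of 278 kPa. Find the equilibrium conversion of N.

Basis: 1 mol N initially; let X = conversion of N. Extent ξ = X.
Species balance: n_N = 1 − X; n_Q = X.
n_T stays at 1 (no change in mole number).
With p_i = (n_i/n_T)P, K_p = p_Q / (p_N).
This yields a degree-1 equation in X; solving on (0,1), X = 0.814.

X = 0.814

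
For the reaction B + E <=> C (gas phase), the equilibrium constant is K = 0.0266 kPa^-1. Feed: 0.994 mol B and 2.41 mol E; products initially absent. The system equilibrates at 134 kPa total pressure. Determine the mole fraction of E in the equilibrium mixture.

y_E = 0.634

Basis: 0.994 mol B initially; let X = conversion of B. Extent ξ = 0.994X.
At extent ξ: n_B = 0.994 − 0.994X; n_E = 2.41 − 0.994X; n_C = 0.994X.
Total moles n_T = 3.4 − 0.994X.
With p_i = (n_i/n_T)P, K = p_C / (p_B p_E).
Setting this equal to 0.0266 kPa^-1 and taking the physical root (0 < X < 1) gives X = 0.693.
Then n_E = 1.72, n_T = 2.71, so y_E = 0.634.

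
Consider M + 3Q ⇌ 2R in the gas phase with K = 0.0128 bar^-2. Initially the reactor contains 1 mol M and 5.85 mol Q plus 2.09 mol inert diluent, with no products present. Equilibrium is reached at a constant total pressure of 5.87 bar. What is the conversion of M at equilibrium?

X = 0.344

Let X = conversion of M (basis 1 mol M); extent of reaction ξ = X.
Moles: n_M = 1 − X; n_Q = 5.85 − 3X; n_R = 2X; n_I = 2.09 (inert).
Total moles n_T = 8.94 − 2X.
y_i = n_i/n_T, p_i = y_i·P. K = p_R^2 / (p_M p_Q^3).
Setting this equal to 0.0128 bar^-2 and taking the physical root (0 < X < 1) gives X = 0.344.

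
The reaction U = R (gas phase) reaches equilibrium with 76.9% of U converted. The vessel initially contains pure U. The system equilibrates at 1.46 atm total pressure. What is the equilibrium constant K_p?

K_p = 3.33

Take 1 mol U as basis and let X be its fractional conversion, so ξ = X.
Mole table: n_U = 1 − X; n_R = X.
Since Δν = 0, n_T = 1 throughout.
At X = 0.769: n_U = 0.231, n_R = 0.769, n_T = 1.
p_i = (n_i/n_T)·P. K_p = p_R / (p_U) = 3.33.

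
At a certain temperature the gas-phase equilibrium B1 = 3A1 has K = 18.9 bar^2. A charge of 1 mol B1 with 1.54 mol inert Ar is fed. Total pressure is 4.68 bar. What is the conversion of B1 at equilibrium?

X = 0.571

Take 1 mol B1 as basis and let X be its fractional conversion, so ξ = X.
Moles: n_B1 = 1 − X; n_A1 = 3X; n_I = 1.54 (inert).
Total moles n_T = 2.54 + 2X.
With p_i = (n_i/n_T)P, K = p_A1^3 / (p_B1).
Setting this equal to 18.9 bar^2 and taking the physical root (0 < X < 1) gives X = 0.571.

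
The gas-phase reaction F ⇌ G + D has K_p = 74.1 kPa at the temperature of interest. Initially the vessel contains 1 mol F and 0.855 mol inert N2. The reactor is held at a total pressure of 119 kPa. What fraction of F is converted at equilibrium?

X = 0.695

Let X = conversion of F (basis 1 mol F); extent of reaction ξ = X.
Species balance: n_F = 1 − X; n_G = X; n_D = X; n_I = 0.855 (inert).
Summing: n_T = 1.85 + X.
y_i = n_i/n_T, p_i = y_i·P. K_p = p_G p_D / (p_F).
Setting this equal to 74.1 kPa and taking the physical root (0 < X < 1) gives X = 0.695.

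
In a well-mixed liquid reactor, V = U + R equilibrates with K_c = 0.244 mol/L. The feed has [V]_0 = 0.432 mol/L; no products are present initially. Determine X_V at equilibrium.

X = 0.520

Let X = conversion of V; extent ξ = 0.432·X mol/L.
Concentrations: [V] = 0.432 − 0.432X; [U] = 0.432X; [R] = 0.432X.
K_c = [U] [R] / ([V]).
Solving K_c = 0.244 for X ∈ (0,1): X = 0.520.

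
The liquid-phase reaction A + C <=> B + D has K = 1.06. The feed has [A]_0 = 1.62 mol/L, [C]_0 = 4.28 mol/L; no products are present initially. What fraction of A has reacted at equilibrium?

X = 0.734

Let X = conversion of A; extent ξ = 1.62·X mol/L.
Concentrations: [A] = 1.62 − 1.62X; [C] = 4.28 − 1.62X; [B] = 1.62X; [D] = 1.62X.
K = [B] [D] / ([A] [C]).
This equals 1.06 at X = 0.734 (the root in 0 < X < 1).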